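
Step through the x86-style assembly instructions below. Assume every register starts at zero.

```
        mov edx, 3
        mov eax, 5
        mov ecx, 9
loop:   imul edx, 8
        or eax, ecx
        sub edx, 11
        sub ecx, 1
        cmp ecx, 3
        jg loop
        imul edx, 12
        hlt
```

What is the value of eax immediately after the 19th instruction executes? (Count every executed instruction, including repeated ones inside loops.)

mov edx, 3 → edx=3
mov eax, 5 → eax=5
mov ecx, 9 → ecx=9
imul edx, 8 → edx=3*8=24
or eax, ecx → eax=5|9=13
sub edx, 11 → edx=24-11=13
sub ecx, 1 → ecx=9-1=8
cmp ecx, 3  (cmp 8,3)
jg loop: taken
imul edx, 8 → edx=13*8=104
or eax, ecx → eax=13|8=13
sub edx, 11 → edx=104-11=93
sub ecx, 1 → ecx=8-1=7
cmp ecx, 3  (cmp 7,3)
jg loop: taken
imul edx, 8 → edx=93*8=744
or eax, ecx → eax=13|7=15
sub edx, 11 → edx=744-11=733
sub ecx, 1 → ecx=7-1=6
After step 19: eax = 15.

15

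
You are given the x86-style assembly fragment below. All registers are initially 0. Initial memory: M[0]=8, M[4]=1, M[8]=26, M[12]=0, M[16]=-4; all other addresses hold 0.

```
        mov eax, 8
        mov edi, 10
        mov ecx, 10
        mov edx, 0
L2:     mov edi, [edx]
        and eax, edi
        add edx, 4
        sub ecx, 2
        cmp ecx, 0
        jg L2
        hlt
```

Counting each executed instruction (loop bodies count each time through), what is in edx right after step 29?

eax=8
edi=10
ecx=10
edx=0
edi=M[0]=8
eax=8&8=8
edx=0+4=4
ecx=10-2=8
cmp ecx, 0  (cmp 8,0)
jg L2: taken
edi=M[4]=1
eax=8&1=0
edx=4+4=8
ecx=8-2=6
cmp ecx, 0  (cmp 6,0)
jg L2: taken
edi=M[8]=26
eax=0&26=0
edx=8+4=12
ecx=6-2=4
cmp ecx, 0  (cmp 4,0)
jg L2: taken
edi=M[12]=0
eax=0&0=0
edx=12+4=16
ecx=4-2=2
cmp ecx, 0  (cmp 2,0)
jg L2: taken
edi=M[16]=-4
After step 29: edx = 16.

16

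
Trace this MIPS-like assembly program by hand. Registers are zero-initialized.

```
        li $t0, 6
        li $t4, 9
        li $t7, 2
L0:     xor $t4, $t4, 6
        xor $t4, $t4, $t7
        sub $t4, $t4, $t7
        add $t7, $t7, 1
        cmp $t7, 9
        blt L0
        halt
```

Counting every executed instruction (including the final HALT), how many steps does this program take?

46

$t0=6
$t4=9
$t7=2
$t4=9^6=15
$t4=15^2=13
$t4=13-2=11
$t7=2+1=3
cmp $t7, 9  (cmp 3,9)
blt L0: taken
$t4=11^6=13
$t4=13^3=14
$t4=14-3=11
$t7=3+1=4
cmp $t7, 9  (cmp 4,9)
blt L0: taken
$t4=11^6=13
$t4=13^4=9
$t4=9-4=5
$t7=4+1=5
cmp $t7, 9  (cmp 5,9)
blt L0: taken
$t4=5^6=3
$t4=3^5=6
$t4=6-5=1
$t7=5+1=6
cmp $t7, 9  (cmp 6,9)
blt L0: taken
$t4=1^6=7
$t4=7^6=1
$t4=1-6=-5
$t7=6+1=7
cmp $t7, 9  (cmp 7,9)
blt L0: taken
$t4=(-5)^6=-3
$t4=(-3)^7=-6
$t4=(-6)-7=-13
$t7=7+1=8
cmp $t7, 9  (cmp 8,9)
blt L0: taken
$t4=(-13)^6=-11
$t4=(-11)^8=-3
$t4=(-3)-8=-11
$t7=8+1=9
cmp $t7, 9  (cmp 9,9)
blt L0: not taken
halt.
Total executed instructions: 46.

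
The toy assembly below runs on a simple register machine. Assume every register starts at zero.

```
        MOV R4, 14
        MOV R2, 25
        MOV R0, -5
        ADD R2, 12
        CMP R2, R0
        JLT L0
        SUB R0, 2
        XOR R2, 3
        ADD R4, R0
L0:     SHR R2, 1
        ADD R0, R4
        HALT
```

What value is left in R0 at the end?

0

R4=14
R2=25
R0=-5
R2=25+12=37
CMP R2, R0  (cmp 37,-5)
JLT L0: not taken
R0=(-5)-2=-7
R2=37^3=38
R4=14+(-7)=7
R2=38>>1=19
R0=(-7)+7=0
halt.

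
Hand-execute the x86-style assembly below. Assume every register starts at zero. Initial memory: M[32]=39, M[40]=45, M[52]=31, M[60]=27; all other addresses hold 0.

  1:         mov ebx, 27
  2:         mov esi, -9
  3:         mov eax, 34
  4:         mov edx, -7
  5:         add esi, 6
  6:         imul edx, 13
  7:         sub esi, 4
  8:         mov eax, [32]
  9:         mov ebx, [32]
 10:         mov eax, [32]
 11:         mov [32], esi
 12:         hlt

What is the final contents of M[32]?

ebx=27
esi=-9
eax=34
edx=-7
esi=(-9)+6=-3
edx=(-7)*13=-91
esi=(-3)-4=-7
eax=M[32]=39
ebx=M[32]=39
eax=M[32]=39
mov [32], esi → M[32]=-7
halt.

-7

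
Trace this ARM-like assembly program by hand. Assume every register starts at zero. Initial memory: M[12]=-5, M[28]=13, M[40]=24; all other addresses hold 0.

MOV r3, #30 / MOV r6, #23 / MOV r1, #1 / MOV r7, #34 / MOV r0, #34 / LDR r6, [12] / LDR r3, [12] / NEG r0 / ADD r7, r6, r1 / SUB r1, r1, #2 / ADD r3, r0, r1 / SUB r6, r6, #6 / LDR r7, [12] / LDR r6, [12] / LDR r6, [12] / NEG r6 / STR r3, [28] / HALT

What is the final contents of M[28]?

-35

r3=30
r6=23
r1=1
r7=34
r0=34
r6=M[12]=-5
r3=M[12]=-5
r0=-(34)=-34
r7=(-5)+1=-4
r1=1-2=-1
r3=(-34)+(-1)=-35
r6=(-5)-6=-11
r7=M[12]=-5
r6=M[12]=-5
r6=M[12]=-5
r6=-(-5)=5
STR r3, [28] → M[28]=-35
halt.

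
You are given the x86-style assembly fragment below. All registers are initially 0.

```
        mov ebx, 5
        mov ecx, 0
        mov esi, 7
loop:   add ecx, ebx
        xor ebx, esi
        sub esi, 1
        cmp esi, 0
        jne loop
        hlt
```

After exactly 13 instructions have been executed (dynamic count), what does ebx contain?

4

after mov ebx, 5: ebx=5
after mov ecx, 0: ecx=0
after mov esi, 7: esi=7
after add ecx, ebx: ecx=0+5=5
after xor ebx, esi: ebx=5^7=2
after sub esi, 1: esi=7-1=6
cmp esi, 0  (cmp 6,0)
jne loop: taken
after add ecx, ebx: ecx=5+2=7
after xor ebx, esi: ebx=2^6=4
after sub esi, 1: esi=6-1=5
cmp esi, 0  (cmp 5,0)
jne loop: taken
After step 13: ebx = 4.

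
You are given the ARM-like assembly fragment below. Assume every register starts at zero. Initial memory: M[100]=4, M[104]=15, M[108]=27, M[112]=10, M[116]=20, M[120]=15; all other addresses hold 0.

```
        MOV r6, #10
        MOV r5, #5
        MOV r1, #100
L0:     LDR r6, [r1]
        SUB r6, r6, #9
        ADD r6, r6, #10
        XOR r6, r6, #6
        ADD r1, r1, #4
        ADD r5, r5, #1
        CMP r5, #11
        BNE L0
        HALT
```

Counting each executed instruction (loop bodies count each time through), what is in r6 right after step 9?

after MOV r6, #10: r6=10
after MOV r5, #5: r5=5
after MOV r1, #100: r1=100
after LDR r6, [r1]: r6=M[100]=4
after SUB r6, r6, #9: r6=4-9=-5
after ADD r6, r6, #10: r6=(-5)+10=5
after XOR r6, r6, #6: r6=5^6=3
after ADD r1, r1, #4: r1=100+4=104
after ADD r5, r5, #1: r5=5+1=6
After step 9: r6 = 3.

3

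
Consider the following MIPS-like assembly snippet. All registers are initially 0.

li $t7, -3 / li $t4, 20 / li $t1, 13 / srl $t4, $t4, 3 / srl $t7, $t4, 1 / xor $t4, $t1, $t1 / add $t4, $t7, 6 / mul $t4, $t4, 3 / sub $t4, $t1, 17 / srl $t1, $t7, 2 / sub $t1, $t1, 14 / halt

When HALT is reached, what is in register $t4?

$t7=-3
$t4=20
$t1=13
$t4=20>>3=2
$t7=2>>1=1
$t4=13^13=0
$t4=1+6=7
$t4=7*3=21
$t4=13-17=-4
$t1=1>>2=0
$t1=0-14=-14
halt.

-4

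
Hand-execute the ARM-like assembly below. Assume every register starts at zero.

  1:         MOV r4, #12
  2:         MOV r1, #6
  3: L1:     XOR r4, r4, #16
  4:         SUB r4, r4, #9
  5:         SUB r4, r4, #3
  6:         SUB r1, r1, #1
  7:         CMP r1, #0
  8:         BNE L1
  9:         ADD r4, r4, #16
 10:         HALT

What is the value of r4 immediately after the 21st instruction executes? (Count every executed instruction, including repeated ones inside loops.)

-56

r4=12
r1=6
r4=12^16=28
r4=28-9=19
r4=19-3=16
r1=6-1=5
CMP r1, #0  (cmp 5,0)
BNE L1: taken
r4=16^16=0
r4=0-9=-9
r4=(-9)-3=-12
r1=5-1=4
CMP r1, #0  (cmp 4,0)
BNE L1: taken
r4=(-12)^16=-28
r4=(-28)-9=-37
r4=(-37)-3=-40
r1=4-1=3
CMP r1, #0  (cmp 3,0)
BNE L1: taken
r4=(-40)^16=-56
After step 21: r4 = -56.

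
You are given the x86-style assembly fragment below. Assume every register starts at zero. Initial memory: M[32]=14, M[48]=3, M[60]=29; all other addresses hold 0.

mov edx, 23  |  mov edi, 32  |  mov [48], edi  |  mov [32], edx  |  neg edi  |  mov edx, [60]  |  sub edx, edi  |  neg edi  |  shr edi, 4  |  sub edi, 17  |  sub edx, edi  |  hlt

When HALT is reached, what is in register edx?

76

edx=23
edi=32
mov [48], edi → M[48]=32
mov [32], edx → M[32]=23
edi=-(32)=-32
edx=M[60]=29
edx=29-(-32)=61
edi=-(-32)=32
edi=32>>4=2
edi=2-17=-15
edx=61-(-15)=76
halt.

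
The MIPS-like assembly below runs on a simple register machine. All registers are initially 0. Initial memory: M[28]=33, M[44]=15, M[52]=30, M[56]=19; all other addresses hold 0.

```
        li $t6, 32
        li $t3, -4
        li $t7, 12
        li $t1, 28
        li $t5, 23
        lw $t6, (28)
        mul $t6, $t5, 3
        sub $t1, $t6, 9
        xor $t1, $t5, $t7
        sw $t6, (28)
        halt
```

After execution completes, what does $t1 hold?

27

after li $t6, 32: $t6=32
after li $t3, -4: $t3=-4
after li $t7, 12: $t7=12
after li $t1, 28: $t1=28
after li $t5, 23: $t5=23
after lw $t6, (28): $t6=M[28]=33
after mul $t6, $t5, 3: $t6=23*3=69
after sub $t1, $t6, 9: $t1=69-9=60
after xor $t1, $t5, $t7: $t1=23^12=27
sw $t6, (28) → M[28]=69
halt.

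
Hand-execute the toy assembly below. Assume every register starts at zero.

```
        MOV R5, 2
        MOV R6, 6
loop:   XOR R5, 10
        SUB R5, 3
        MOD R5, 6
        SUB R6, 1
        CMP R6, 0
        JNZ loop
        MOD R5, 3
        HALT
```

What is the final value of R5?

after MOV R5, 2: R5=2
after MOV R6, 6: R6=6
after XOR R5, 10: R5=2^10=8
after SUB R5, 3: R5=8-3=5
after MOD R5, 6: R5=5%6=5
after SUB R6, 1: R6=6-1=5
CMP R6, 0  (cmp 5,0)
JNZ loop: taken
after XOR R5, 10: R5=5^10=15
after SUB R5, 3: R5=15-3=12
after MOD R5, 6: R5=12%6=0
after SUB R6, 1: R6=5-1=4
CMP R6, 0  (cmp 4,0)
JNZ loop: taken
after XOR R5, 10: R5=0^10=10
after SUB R5, 3: R5=10-3=7
after MOD R5, 6: R5=7%6=1
after SUB R6, 1: R6=4-1=3
CMP R6, 0  (cmp 3,0)
JNZ loop: taken
after XOR R5, 10: R5=1^10=11
after SUB R5, 3: R5=11-3=8
after MOD R5, 6: R5=8%6=2
after SUB R6, 1: R6=3-1=2
CMP R6, 0  (cmp 2,0)
JNZ loop: taken
after XOR R5, 10: R5=2^10=8
after SUB R5, 3: R5=8-3=5
after MOD R5, 6: R5=5%6=5
after SUB R6, 1: R6=2-1=1
CMP R6, 0  (cmp 1,0)
JNZ loop: taken
after XOR R5, 10: R5=5^10=15
after SUB R5, 3: R5=15-3=12
after MOD R5, 6: R5=12%6=0
after SUB R6, 1: R6=1-1=0
CMP R6, 0  (cmp 0,0)
JNZ loop: not taken
after MOD R5, 3: R5=0%3=0
halt.

0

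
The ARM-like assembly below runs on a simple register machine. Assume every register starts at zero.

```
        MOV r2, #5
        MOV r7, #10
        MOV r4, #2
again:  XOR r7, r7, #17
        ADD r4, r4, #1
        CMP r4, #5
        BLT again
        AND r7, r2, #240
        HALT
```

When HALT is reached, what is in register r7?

0

MOV r2, #5 → r2=5
MOV r7, #10 → r7=10
MOV r4, #2 → r4=2
XOR r7, r7, #17 → r7=10^17=27
ADD r4, r4, #1 → r4=2+1=3
CMP r4, #5  (cmp 3,5)
BLT again: taken
XOR r7, r7, #17 → r7=27^17=10
ADD r4, r4, #1 → r4=3+1=4
CMP r4, #5  (cmp 4,5)
BLT again: taken
XOR r7, r7, #17 → r7=10^17=27
ADD r4, r4, #1 → r4=4+1=5
CMP r4, #5  (cmp 5,5)
BLT again: not taken
AND r7, r2, #240 → r7=5&240=0
halt.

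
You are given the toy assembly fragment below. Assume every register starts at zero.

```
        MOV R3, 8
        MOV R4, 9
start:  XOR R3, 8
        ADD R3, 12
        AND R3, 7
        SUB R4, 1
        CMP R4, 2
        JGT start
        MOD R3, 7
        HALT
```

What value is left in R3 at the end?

4

after MOV R3, 8: R3=8
after MOV R4, 9: R4=9
after XOR R3, 8: R3=8^8=0
after ADD R3, 12: R3=0+12=12
after AND R3, 7: R3=12&7=4
after SUB R4, 1: R4=9-1=8
CMP R4, 2  (cmp 8,2)
JGT start: taken
after XOR R3, 8: R3=4^8=12
after ADD R3, 12: R3=12+12=24
after AND R3, 7: R3=24&7=0
after SUB R4, 1: R4=8-1=7
CMP R4, 2  (cmp 7,2)
JGT start: taken
after XOR R3, 8: R3=0^8=8
after ADD R3, 12: R3=8+12=20
after AND R3, 7: R3=20&7=4
after SUB R4, 1: R4=7-1=6
CMP R4, 2  (cmp 6,2)
JGT start: taken
after XOR R3, 8: R3=4^8=12
after ADD R3, 12: R3=12+12=24
after AND R3, 7: R3=24&7=0
after SUB R4, 1: R4=6-1=5
CMP R4, 2  (cmp 5,2)
JGT start: taken
after XOR R3, 8: R3=0^8=8
after ADD R3, 12: R3=8+12=20
after AND R3, 7: R3=20&7=4
after SUB R4, 1: R4=5-1=4
CMP R4, 2  (cmp 4,2)
JGT start: taken
after XOR R3, 8: R3=4^8=12
after ADD R3, 12: R3=12+12=24
after AND R3, 7: R3=24&7=0
after SUB R4, 1: R4=4-1=3
CMP R4, 2  (cmp 3,2)
JGT start: taken
after XOR R3, 8: R3=0^8=8
after ADD R3, 12: R3=8+12=20
after AND R3, 7: R3=20&7=4
after SUB R4, 1: R4=3-1=2
CMP R4, 2  (cmp 2,2)
JGT start: not taken
after MOD R3, 7: R3=4%7=4
halt.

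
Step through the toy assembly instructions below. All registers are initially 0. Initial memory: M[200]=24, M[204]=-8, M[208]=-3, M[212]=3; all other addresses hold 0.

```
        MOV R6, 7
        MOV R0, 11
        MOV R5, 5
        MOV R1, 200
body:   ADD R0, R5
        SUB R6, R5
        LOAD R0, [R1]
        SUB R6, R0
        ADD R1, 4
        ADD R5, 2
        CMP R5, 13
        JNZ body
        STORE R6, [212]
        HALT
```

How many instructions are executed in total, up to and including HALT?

38

R6=7
R0=11
R5=5
R1=200
R0=11+5=16
R6=7-5=2
R0=M[200]=24
R6=2-24=-22
R1=200+4=204
R5=5+2=7
CMP R5, 13  (cmp 7,13)
JNZ body: taken
R0=24+7=31
R6=(-22)-7=-29
R0=M[204]=-8
R6=(-29)-(-8)=-21
R1=204+4=208
R5=7+2=9
CMP R5, 13  (cmp 9,13)
JNZ body: taken
R0=(-8)+9=1
R6=(-21)-9=-30
R0=M[208]=-3
R6=(-30)-(-3)=-27
R1=208+4=212
R5=9+2=11
CMP R5, 13  (cmp 11,13)
JNZ body: taken
R0=(-3)+11=8
R6=(-27)-11=-38
R0=M[212]=3
R6=(-38)-3=-41
R1=212+4=216
R5=11+2=13
CMP R5, 13  (cmp 13,13)
JNZ body: not taken
STORE R6, [212] → M[212]=-41
halt.
Total executed instructions: 38.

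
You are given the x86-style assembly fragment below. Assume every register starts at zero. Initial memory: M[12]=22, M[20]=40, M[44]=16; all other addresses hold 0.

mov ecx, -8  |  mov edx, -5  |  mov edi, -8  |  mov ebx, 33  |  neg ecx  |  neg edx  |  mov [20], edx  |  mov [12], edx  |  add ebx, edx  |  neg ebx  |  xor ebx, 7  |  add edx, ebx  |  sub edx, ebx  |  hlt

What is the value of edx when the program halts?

after mov ecx, -8: ecx=-8
after mov edx, -5: edx=-5
after mov edi, -8: edi=-8
after mov ebx, 33: ebx=33
after neg ecx: ecx=-(-8)=8
after neg edx: edx=-(-5)=5
mov [20], edx → M[20]=5
mov [12], edx → M[12]=5
after add ebx, edx: ebx=33+5=38
after neg ebx: ebx=-(38)=-38
after xor ebx, 7: ebx=(-38)^7=-35
after add edx, ebx: edx=5+(-35)=-30
after sub edx, ebx: edx=(-30)-(-35)=5
halt.

5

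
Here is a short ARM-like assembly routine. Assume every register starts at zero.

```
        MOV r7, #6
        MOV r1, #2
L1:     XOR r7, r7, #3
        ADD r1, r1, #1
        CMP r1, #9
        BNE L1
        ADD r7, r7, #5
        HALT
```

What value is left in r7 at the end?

10

MOV r7, #6 → r7=6
MOV r1, #2 → r1=2
XOR r7, r7, #3 → r7=6^3=5
ADD r1, r1, #1 → r1=2+1=3
CMP r1, #9  (cmp 3,9)
BNE L1: taken
XOR r7, r7, #3 → r7=5^3=6
ADD r1, r1, #1 → r1=3+1=4
CMP r1, #9  (cmp 4,9)
BNE L1: taken
XOR r7, r7, #3 → r7=6^3=5
ADD r1, r1, #1 → r1=4+1=5
CMP r1, #9  (cmp 5,9)
BNE L1: taken
XOR r7, r7, #3 → r7=5^3=6
ADD r1, r1, #1 → r1=5+1=6
CMP r1, #9  (cmp 6,9)
BNE L1: taken
XOR r7, r7, #3 → r7=6^3=5
ADD r1, r1, #1 → r1=6+1=7
CMP r1, #9  (cmp 7,9)
BNE L1: taken
XOR r7, r7, #3 → r7=5^3=6
ADD r1, r1, #1 → r1=7+1=8
CMP r1, #9  (cmp 8,9)
BNE L1: taken
XOR r7, r7, #3 → r7=6^3=5
ADD r1, r1, #1 → r1=8+1=9
CMP r1, #9  (cmp 9,9)
BNE L1: not taken
ADD r7, r7, #5 → r7=5+5=10
halt.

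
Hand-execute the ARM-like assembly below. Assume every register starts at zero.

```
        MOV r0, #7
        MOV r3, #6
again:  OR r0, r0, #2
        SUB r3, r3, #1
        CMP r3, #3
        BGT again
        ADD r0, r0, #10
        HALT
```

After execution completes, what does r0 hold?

r0=7
r3=6
r0=7|2=7
r3=6-1=5
CMP r3, #3  (cmp 5,3)
BGT again: taken
r0=7|2=7
r3=5-1=4
CMP r3, #3  (cmp 4,3)
BGT again: taken
r0=7|2=7
r3=4-1=3
CMP r3, #3  (cmp 3,3)
BGT again: not taken
r0=7+10=17
halt.

17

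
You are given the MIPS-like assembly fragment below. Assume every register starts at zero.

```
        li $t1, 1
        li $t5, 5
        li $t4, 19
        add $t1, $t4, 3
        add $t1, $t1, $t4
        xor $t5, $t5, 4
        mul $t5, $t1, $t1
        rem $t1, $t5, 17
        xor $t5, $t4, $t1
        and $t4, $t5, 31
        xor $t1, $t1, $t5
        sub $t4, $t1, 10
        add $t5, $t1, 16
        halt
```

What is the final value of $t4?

li $t1, 1 → $t1=1
li $t5, 5 → $t5=5
li $t4, 19 → $t4=19
add $t1, $t4, 3 → $t1=19+3=22
add $t1, $t1, $t4 → $t1=22+19=41
xor $t5, $t5, 4 → $t5=5^4=1
mul $t5, $t1, $t1 → $t5=41*41=1681
rem $t1, $t5, 17 → $t1=1681%17=15
xor $t5, $t4, $t1 → $t5=19^15=28
and $t4, $t5, 31 → $t4=28&31=28
xor $t1, $t1, $t5 → $t1=15^28=19
sub $t4, $t1, 10 → $t4=19-10=9
add $t5, $t1, 16 → $t5=19+16=35
halt.

9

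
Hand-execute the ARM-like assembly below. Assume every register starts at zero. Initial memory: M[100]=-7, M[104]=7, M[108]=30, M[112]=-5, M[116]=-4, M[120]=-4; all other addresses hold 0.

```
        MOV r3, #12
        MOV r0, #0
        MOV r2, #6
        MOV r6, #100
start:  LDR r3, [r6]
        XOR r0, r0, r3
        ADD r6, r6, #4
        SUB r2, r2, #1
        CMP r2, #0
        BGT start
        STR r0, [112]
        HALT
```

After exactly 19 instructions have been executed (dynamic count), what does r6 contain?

112

MOV r3, #12 → r3=12
MOV r0, #0 → r0=0
MOV r2, #6 → r2=6
MOV r6, #100 → r6=100
LDR r3, [r6] → r3=M[100]=-7
XOR r0, r0, r3 → r0=0^(-7)=-7
ADD r6, r6, #4 → r6=100+4=104
SUB r2, r2, #1 → r2=6-1=5
CMP r2, #0  (cmp 5,0)
BGT start: taken
LDR r3, [r6] → r3=M[104]=7
XOR r0, r0, r3 → r0=(-7)^7=-2
ADD r6, r6, #4 → r6=104+4=108
SUB r2, r2, #1 → r2=5-1=4
CMP r2, #0  (cmp 4,0)
BGT start: taken
LDR r3, [r6] → r3=M[108]=30
XOR r0, r0, r3 → r0=(-2)^30=-32
ADD r6, r6, #4 → r6=108+4=112
After step 19: r6 = 112.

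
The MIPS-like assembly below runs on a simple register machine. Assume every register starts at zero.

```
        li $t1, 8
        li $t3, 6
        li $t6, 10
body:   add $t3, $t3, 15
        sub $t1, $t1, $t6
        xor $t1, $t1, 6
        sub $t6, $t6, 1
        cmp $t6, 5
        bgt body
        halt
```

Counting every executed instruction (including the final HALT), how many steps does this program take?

34

$t1=8
$t3=6
$t6=10
$t3=6+15=21
$t1=8-10=-2
$t1=(-2)^6=-8
$t6=10-1=9
cmp $t6, 5  (cmp 9,5)
bgt body: taken
$t3=21+15=36
$t1=(-8)-9=-17
$t1=(-17)^6=-23
$t6=9-1=8
cmp $t6, 5  (cmp 8,5)
bgt body: taken
$t3=36+15=51
$t1=(-23)-8=-31
$t1=(-31)^6=-25
$t6=8-1=7
cmp $t6, 5  (cmp 7,5)
bgt body: taken
$t3=51+15=66
$t1=(-25)-7=-32
$t1=(-32)^6=-26
$t6=7-1=6
cmp $t6, 5  (cmp 6,5)
bgt body: taken
$t3=66+15=81
$t1=(-26)-6=-32
$t1=(-32)^6=-26
$t6=6-1=5
cmp $t6, 5  (cmp 5,5)
bgt body: not taken
halt.
Total executed instructions: 34.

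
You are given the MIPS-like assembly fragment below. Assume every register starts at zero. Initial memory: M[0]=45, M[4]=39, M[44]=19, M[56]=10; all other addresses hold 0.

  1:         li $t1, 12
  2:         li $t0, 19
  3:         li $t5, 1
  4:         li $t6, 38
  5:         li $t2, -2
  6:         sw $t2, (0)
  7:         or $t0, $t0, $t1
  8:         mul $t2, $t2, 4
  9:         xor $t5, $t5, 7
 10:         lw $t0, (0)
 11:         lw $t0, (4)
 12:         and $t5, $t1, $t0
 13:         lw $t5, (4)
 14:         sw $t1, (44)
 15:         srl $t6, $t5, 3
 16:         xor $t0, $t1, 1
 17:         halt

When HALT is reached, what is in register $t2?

-8

$t1=12
$t0=19
$t5=1
$t6=38
$t2=-2
sw $t2, (0) → M[0]=-2
$t0=19|12=31
$t2=(-2)*4=-8
$t5=1^7=6
$t0=M[0]=-2
$t0=M[4]=39
$t5=12&39=4
$t5=M[4]=39
sw $t1, (44) → M[44]=12
$t6=39>>3=4
$t0=12^1=13
halt.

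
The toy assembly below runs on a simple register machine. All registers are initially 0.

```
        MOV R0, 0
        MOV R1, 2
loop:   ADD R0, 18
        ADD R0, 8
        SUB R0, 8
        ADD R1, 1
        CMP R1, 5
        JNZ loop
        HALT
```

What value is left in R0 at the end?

after MOV R0, 0: R0=0
after MOV R1, 2: R1=2
after ADD R0, 18: R0=0+18=18
after ADD R0, 8: R0=18+8=26
after SUB R0, 8: R0=26-8=18
after ADD R1, 1: R1=2+1=3
CMP R1, 5  (cmp 3,5)
JNZ loop: taken
after ADD R0, 18: R0=18+18=36
after ADD R0, 8: R0=36+8=44
after SUB R0, 8: R0=44-8=36
after ADD R1, 1: R1=3+1=4
CMP R1, 5  (cmp 4,5)
JNZ loop: taken
after ADD R0, 18: R0=36+18=54
after ADD R0, 8: R0=54+8=62
after SUB R0, 8: R0=62-8=54
after ADD R1, 1: R1=4+1=5
CMP R1, 5  (cmp 5,5)
JNZ loop: not taken
halt.

54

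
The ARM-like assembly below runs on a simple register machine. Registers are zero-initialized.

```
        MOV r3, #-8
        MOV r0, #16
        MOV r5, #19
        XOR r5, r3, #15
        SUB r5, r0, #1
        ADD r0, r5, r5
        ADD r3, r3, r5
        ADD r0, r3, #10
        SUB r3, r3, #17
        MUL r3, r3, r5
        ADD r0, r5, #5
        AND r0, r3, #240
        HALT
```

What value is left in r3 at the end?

-150

MOV r3, #-8 → r3=-8
MOV r0, #16 → r0=16
MOV r5, #19 → r5=19
XOR r5, r3, #15 → r5=(-8)^15=-9
SUB r5, r0, #1 → r5=16-1=15
ADD r0, r5, r5 → r0=15+15=30
ADD r3, r3, r5 → r3=(-8)+15=7
ADD r0, r3, #10 → r0=7+10=17
SUB r3, r3, #17 → r3=7-17=-10
MUL r3, r3, r5 → r3=(-10)*15=-150
ADD r0, r5, #5 → r0=15+5=20
AND r0, r3, #240 → r0=(-150)&240=96
halt.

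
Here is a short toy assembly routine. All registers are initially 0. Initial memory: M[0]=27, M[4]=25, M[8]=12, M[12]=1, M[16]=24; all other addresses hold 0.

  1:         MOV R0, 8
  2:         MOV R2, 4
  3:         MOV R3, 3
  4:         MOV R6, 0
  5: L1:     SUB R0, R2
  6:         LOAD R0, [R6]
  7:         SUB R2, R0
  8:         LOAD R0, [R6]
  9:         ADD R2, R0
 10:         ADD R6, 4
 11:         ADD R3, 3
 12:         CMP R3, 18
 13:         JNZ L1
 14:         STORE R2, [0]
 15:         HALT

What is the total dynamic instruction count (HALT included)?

51

R0=8
R2=4
R3=3
R6=0
R0=8-4=4
R0=M[0]=27
R2=4-27=-23
R0=M[0]=27
R2=(-23)+27=4
R6=0+4=4
R3=3+3=6
CMP R3, 18  (cmp 6,18)
JNZ L1: taken
R0=27-4=23
R0=M[4]=25
R2=4-25=-21
R0=M[4]=25
R2=(-21)+25=4
R6=4+4=8
R3=6+3=9
CMP R3, 18  (cmp 9,18)
JNZ L1: taken
R0=25-4=21
R0=M[8]=12
R2=4-12=-8
R0=M[8]=12
R2=(-8)+12=4
R6=8+4=12
R3=9+3=12
CMP R3, 18  (cmp 12,18)
JNZ L1: taken
R0=12-4=8
R0=M[12]=1
R2=4-1=3
R0=M[12]=1
R2=3+1=4
R6=12+4=16
R3=12+3=15
CMP R3, 18  (cmp 15,18)
JNZ L1: taken
R0=1-4=-3
R0=M[16]=24
R2=4-24=-20
R0=M[16]=24
R2=(-20)+24=4
R6=16+4=20
R3=15+3=18
CMP R3, 18  (cmp 18,18)
JNZ L1: not taken
STORE R2, [0] → M[0]=4
halt.
Total executed instructions: 51.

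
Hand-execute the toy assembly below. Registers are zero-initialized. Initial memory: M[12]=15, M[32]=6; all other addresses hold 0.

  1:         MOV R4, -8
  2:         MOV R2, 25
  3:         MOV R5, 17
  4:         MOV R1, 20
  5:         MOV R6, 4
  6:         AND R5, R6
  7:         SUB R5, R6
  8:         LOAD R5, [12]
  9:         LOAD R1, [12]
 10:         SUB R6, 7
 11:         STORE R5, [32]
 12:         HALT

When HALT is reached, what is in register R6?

-3

after MOV R4, -8: R4=-8
after MOV R2, 25: R2=25
after MOV R5, 17: R5=17
after MOV R1, 20: R1=20
after MOV R6, 4: R6=4
after AND R5, R6: R5=17&4=0
after SUB R5, R6: R5=0-4=-4
after LOAD R5, [12]: R5=M[12]=15
after LOAD R1, [12]: R1=M[12]=15
after SUB R6, 7: R6=4-7=-3
STORE R5, [32] → M[32]=15
halt.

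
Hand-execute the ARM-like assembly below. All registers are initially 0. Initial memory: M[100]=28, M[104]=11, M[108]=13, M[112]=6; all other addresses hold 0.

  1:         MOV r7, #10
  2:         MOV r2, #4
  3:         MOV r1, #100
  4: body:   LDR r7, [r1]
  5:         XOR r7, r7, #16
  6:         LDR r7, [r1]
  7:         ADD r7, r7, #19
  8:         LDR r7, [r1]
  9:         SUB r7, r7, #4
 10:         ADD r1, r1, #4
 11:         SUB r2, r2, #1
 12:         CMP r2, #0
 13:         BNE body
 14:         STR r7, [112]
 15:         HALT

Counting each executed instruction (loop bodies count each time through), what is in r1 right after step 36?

MOV r7, #10 → r7=10
MOV r2, #4 → r2=4
MOV r1, #100 → r1=100
LDR r7, [r1] → r7=M[100]=28
XOR r7, r7, #16 → r7=28^16=12
LDR r7, [r1] → r7=M[100]=28
ADD r7, r7, #19 → r7=28+19=47
LDR r7, [r1] → r7=M[100]=28
SUB r7, r7, #4 → r7=28-4=24
ADD r1, r1, #4 → r1=100+4=104
SUB r2, r2, #1 → r2=4-1=3
CMP r2, #0  (cmp 3,0)
BNE body: taken
LDR r7, [r1] → r7=M[104]=11
XOR r7, r7, #16 → r7=11^16=27
LDR r7, [r1] → r7=M[104]=11
ADD r7, r7, #19 → r7=11+19=30
LDR r7, [r1] → r7=M[104]=11
SUB r7, r7, #4 → r7=11-4=7
ADD r1, r1, #4 → r1=104+4=108
SUB r2, r2, #1 → r2=3-1=2
CMP r2, #0  (cmp 2,0)
BNE body: taken
LDR r7, [r1] → r7=M[108]=13
XOR r7, r7, #16 → r7=13^16=29
LDR r7, [r1] → r7=M[108]=13
ADD r7, r7, #19 → r7=13+19=32
LDR r7, [r1] → r7=M[108]=13
SUB r7, r7, #4 → r7=13-4=9
ADD r1, r1, #4 → r1=108+4=112
SUB r2, r2, #1 → r2=2-1=1
CMP r2, #0  (cmp 1,0)
BNE body: taken
LDR r7, [r1] → r7=M[112]=6
XOR r7, r7, #16 → r7=6^16=22
LDR r7, [r1] → r7=M[112]=6
After step 36: r1 = 112.

112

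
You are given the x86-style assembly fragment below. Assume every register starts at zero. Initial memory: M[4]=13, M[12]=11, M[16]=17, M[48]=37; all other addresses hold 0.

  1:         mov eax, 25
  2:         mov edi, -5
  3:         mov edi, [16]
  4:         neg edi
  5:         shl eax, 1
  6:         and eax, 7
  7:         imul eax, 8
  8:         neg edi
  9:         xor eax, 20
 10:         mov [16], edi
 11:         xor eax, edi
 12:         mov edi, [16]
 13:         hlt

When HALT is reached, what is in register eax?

after mov eax, 25: eax=25
after mov edi, -5: edi=-5
after mov edi, [16]: edi=M[16]=17
after neg edi: edi=-(17)=-17
after shl eax, 1: eax=25<<1=50
after and eax, 7: eax=50&7=2
after imul eax, 8: eax=2*8=16
after neg edi: edi=-(-17)=17
after xor eax, 20: eax=16^20=4
mov [16], edi → M[16]=17
after xor eax, edi: eax=4^17=21
after mov edi, [16]: edi=M[16]=17
halt.

21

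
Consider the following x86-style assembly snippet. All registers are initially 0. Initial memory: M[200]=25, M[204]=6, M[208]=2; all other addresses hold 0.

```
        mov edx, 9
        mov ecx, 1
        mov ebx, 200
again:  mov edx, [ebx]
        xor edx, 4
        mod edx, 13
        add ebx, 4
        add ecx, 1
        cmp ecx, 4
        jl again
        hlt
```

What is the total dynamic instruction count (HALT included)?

mov edx, 9 → edx=9
mov ecx, 1 → ecx=1
mov ebx, 200 → ebx=200
mov edx, [ebx] → edx=M[200]=25
xor edx, 4 → edx=25^4=29
mod edx, 13 → edx=29%13=3
add ebx, 4 → ebx=200+4=204
add ecx, 1 → ecx=1+1=2
cmp ecx, 4  (cmp 2,4)
jl again: taken
mov edx, [ebx] → edx=M[204]=6
xor edx, 4 → edx=6^4=2
mod edx, 13 → edx=2%13=2
add ebx, 4 → ebx=204+4=208
add ecx, 1 → ecx=2+1=3
cmp ecx, 4  (cmp 3,4)
jl again: taken
mov edx, [ebx] → edx=M[208]=2
xor edx, 4 → edx=2^4=6
mod edx, 13 → edx=6%13=6
add ebx, 4 → ebx=208+4=212
add ecx, 1 → ecx=3+1=4
cmp ecx, 4  (cmp 4,4)
jl again: not taken
halt.
Total executed instructions: 25.

25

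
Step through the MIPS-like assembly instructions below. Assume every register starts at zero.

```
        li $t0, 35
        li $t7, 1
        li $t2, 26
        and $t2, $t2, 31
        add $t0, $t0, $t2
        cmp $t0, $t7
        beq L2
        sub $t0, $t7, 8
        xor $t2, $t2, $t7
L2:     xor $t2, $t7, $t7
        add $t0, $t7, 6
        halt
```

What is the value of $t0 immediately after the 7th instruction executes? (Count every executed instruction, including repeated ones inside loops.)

61

li $t0, 35 → $t0=35
li $t7, 1 → $t7=1
li $t2, 26 → $t2=26
and $t2, $t2, 31 → $t2=26&31=26
add $t0, $t0, $t2 → $t0=35+26=61
cmp $t0, $t7  (cmp 61,1)
beq L2: not taken
After step 7: $t0 = 61.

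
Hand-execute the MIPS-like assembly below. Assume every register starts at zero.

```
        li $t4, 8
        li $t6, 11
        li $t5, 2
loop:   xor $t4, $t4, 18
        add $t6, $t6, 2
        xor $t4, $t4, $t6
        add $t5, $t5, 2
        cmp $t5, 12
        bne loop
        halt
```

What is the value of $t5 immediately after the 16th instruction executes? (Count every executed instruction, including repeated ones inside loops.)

after li $t4, 8: $t4=8
after li $t6, 11: $t6=11
after li $t5, 2: $t5=2
after xor $t4, $t4, 18: $t4=8^18=26
after add $t6, $t6, 2: $t6=11+2=13
after xor $t4, $t4, $t6: $t4=26^13=23
after add $t5, $t5, 2: $t5=2+2=4
cmp $t5, 12  (cmp 4,12)
bne loop: taken
after xor $t4, $t4, 18: $t4=23^18=5
after add $t6, $t6, 2: $t6=13+2=15
after xor $t4, $t4, $t6: $t4=5^15=10
after add $t5, $t5, 2: $t5=4+2=6
cmp $t5, 12  (cmp 6,12)
bne loop: taken
after xor $t4, $t4, 18: $t4=10^18=24
After step 16: $t5 = 6.

6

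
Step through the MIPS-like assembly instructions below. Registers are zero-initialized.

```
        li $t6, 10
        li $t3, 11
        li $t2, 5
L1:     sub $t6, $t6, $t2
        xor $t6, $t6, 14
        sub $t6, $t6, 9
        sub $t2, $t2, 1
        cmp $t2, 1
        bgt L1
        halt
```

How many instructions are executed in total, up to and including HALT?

$t6=10
$t3=11
$t2=5
$t6=10-5=5
$t6=5^14=11
$t6=11-9=2
$t2=5-1=4
cmp $t2, 1  (cmp 4,1)
bgt L1: taken
$t6=2-4=-2
$t6=(-2)^14=-16
$t6=(-16)-9=-25
$t2=4-1=3
cmp $t2, 1  (cmp 3,1)
bgt L1: taken
$t6=(-25)-3=-28
$t6=(-28)^14=-22
$t6=(-22)-9=-31
$t2=3-1=2
cmp $t2, 1  (cmp 2,1)
bgt L1: taken
$t6=(-31)-2=-33
$t6=(-33)^14=-47
$t6=(-47)-9=-56
$t2=2-1=1
cmp $t2, 1  (cmp 1,1)
bgt L1: not taken
halt.
Total executed instructions: 28.

28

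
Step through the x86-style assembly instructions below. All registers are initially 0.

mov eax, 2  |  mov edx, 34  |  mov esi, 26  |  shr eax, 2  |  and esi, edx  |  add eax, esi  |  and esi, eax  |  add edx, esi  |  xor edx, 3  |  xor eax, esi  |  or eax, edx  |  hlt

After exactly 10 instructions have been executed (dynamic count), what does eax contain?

mov eax, 2 → eax=2
mov edx, 34 → edx=34
mov esi, 26 → esi=26
shr eax, 2 → eax=2>>2=0
and esi, edx → esi=26&34=2
add eax, esi → eax=0+2=2
and esi, eax → esi=2&2=2
add edx, esi → edx=34+2=36
xor edx, 3 → edx=36^3=39
xor eax, esi → eax=2^2=0
After step 10: eax = 0.

0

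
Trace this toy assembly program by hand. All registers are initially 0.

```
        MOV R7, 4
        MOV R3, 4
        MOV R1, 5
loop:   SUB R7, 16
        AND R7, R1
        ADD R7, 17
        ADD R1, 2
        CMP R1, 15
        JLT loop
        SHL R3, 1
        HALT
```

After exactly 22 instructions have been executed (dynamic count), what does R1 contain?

11

R7=4
R3=4
R1=5
R7=4-16=-12
R7=(-12)&5=4
R7=4+17=21
R1=5+2=7
CMP R1, 15  (cmp 7,15)
JLT loop: taken
R7=21-16=5
R7=5&7=5
R7=5+17=22
R1=7+2=9
CMP R1, 15  (cmp 9,15)
JLT loop: taken
R7=22-16=6
R7=6&9=0
R7=0+17=17
R1=9+2=11
CMP R1, 15  (cmp 11,15)
JLT loop: taken
R7=17-16=1
After step 22: R1 = 11.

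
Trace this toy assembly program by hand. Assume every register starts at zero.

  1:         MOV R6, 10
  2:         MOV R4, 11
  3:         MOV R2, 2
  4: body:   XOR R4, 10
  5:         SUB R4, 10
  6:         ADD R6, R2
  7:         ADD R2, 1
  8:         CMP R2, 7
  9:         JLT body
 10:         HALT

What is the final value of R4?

-57

MOV R6, 10 → R6=10
MOV R4, 11 → R4=11
MOV R2, 2 → R2=2
XOR R4, 10 → R4=11^10=1
SUB R4, 10 → R4=1-10=-9
ADD R6, R2 → R6=10+2=12
ADD R2, 1 → R2=2+1=3
CMP R2, 7  (cmp 3,7)
JLT body: taken
XOR R4, 10 → R4=(-9)^10=-3
SUB R4, 10 → R4=(-3)-10=-13
ADD R6, R2 → R6=12+3=15
ADD R2, 1 → R2=3+1=4
CMP R2, 7  (cmp 4,7)
JLT body: taken
XOR R4, 10 → R4=(-13)^10=-7
SUB R4, 10 → R4=(-7)-10=-17
ADD R6, R2 → R6=15+4=19
ADD R2, 1 → R2=4+1=5
CMP R2, 7  (cmp 5,7)
JLT body: taken
XOR R4, 10 → R4=(-17)^10=-27
SUB R4, 10 → R4=(-27)-10=-37
ADD R6, R2 → R6=19+5=24
ADD R2, 1 → R2=5+1=6
CMP R2, 7  (cmp 6,7)
JLT body: taken
XOR R4, 10 → R4=(-37)^10=-47
SUB R4, 10 → R4=(-47)-10=-57
ADD R6, R2 → R6=24+6=30
ADD R2, 1 → R2=6+1=7
CMP R2, 7  (cmp 7,7)
JLT body: not taken
halt.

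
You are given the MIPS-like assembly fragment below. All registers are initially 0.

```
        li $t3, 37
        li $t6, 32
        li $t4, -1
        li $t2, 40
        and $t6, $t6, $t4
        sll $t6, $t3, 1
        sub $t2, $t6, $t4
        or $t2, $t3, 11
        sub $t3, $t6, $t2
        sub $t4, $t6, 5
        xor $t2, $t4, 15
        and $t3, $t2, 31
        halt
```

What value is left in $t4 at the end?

li $t3, 37 → $t3=37
li $t6, 32 → $t6=32
li $t4, -1 → $t4=-1
li $t2, 40 → $t2=40
and $t6, $t6, $t4 → $t6=32&(-1)=32
sll $t6, $t3, 1 → $t6=37<<1=74
sub $t2, $t6, $t4 → $t2=74-(-1)=75
or $t2, $t3, 11 → $t2=37|11=47
sub $t3, $t6, $t2 → $t3=74-47=27
sub $t4, $t6, 5 → $t4=74-5=69
xor $t2, $t4, 15 → $t2=69^15=74
and $t3, $t2, 31 → $t3=74&31=10
halt.

69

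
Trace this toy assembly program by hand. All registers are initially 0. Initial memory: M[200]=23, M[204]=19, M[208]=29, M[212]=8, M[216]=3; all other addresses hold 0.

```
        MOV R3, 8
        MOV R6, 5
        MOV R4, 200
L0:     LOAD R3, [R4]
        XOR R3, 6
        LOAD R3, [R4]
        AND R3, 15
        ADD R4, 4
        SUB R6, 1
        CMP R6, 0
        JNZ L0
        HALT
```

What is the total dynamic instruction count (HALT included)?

44

after MOV R3, 8: R3=8
after MOV R6, 5: R6=5
after MOV R4, 200: R4=200
after LOAD R3, [R4]: R3=M[200]=23
after XOR R3, 6: R3=23^6=17
after LOAD R3, [R4]: R3=M[200]=23
after AND R3, 15: R3=23&15=7
after ADD R4, 4: R4=200+4=204
after SUB R6, 1: R6=5-1=4
CMP R6, 0  (cmp 4,0)
JNZ L0: taken
after LOAD R3, [R4]: R3=M[204]=19
after XOR R3, 6: R3=19^6=21
after LOAD R3, [R4]: R3=M[204]=19
after AND R3, 15: R3=19&15=3
after ADD R4, 4: R4=204+4=208
after SUB R6, 1: R6=4-1=3
CMP R6, 0  (cmp 3,0)
JNZ L0: taken
after LOAD R3, [R4]: R3=M[208]=29
after XOR R3, 6: R3=29^6=27
after LOAD R3, [R4]: R3=M[208]=29
after AND R3, 15: R3=29&15=13
after ADD R4, 4: R4=208+4=212
after SUB R6, 1: R6=3-1=2
CMP R6, 0  (cmp 2,0)
JNZ L0: taken
after LOAD R3, [R4]: R3=M[212]=8
after XOR R3, 6: R3=8^6=14
after LOAD R3, [R4]: R3=M[212]=8
after AND R3, 15: R3=8&15=8
after ADD R4, 4: R4=212+4=216
after SUB R6, 1: R6=2-1=1
CMP R6, 0  (cmp 1,0)
JNZ L0: taken
after LOAD R3, [R4]: R3=M[216]=3
after XOR R3, 6: R3=3^6=5
after LOAD R3, [R4]: R3=M[216]=3
after AND R3, 15: R3=3&15=3
after ADD R4, 4: R4=216+4=220
after SUB R6, 1: R6=1-1=0
CMP R6, 0  (cmp 0,0)
JNZ L0: not taken
halt.
Total executed instructions: 44.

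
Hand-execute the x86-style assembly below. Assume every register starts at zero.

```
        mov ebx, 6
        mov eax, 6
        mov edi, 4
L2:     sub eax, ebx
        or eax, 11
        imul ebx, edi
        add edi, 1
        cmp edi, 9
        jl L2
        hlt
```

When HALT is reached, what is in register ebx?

40320

mov ebx, 6 → ebx=6
mov eax, 6 → eax=6
mov edi, 4 → edi=4
sub eax, ebx → eax=6-6=0
or eax, 11 → eax=0|11=11
imul ebx, edi → ebx=6*4=24
add edi, 1 → edi=4+1=5
cmp edi, 9  (cmp 5,9)
jl L2: taken
sub eax, ebx → eax=11-24=-13
or eax, 11 → eax=(-13)|11=-5
imul ebx, edi → ebx=24*5=120
add edi, 1 → edi=5+1=6
cmp edi, 9  (cmp 6,9)
jl L2: taken
sub eax, ebx → eax=(-5)-120=-125
or eax, 11 → eax=(-125)|11=-117
imul ebx, edi → ebx=120*6=720
add edi, 1 → edi=6+1=7
cmp edi, 9  (cmp 7,9)
jl L2: taken
sub eax, ebx → eax=(-117)-720=-837
or eax, 11 → eax=(-837)|11=-837
imul ebx, edi → ebx=720*7=5040
add edi, 1 → edi=7+1=8
cmp edi, 9  (cmp 8,9)
jl L2: taken
sub eax, ebx → eax=(-837)-5040=-5877
or eax, 11 → eax=(-5877)|11=-5877
imul ebx, edi → ebx=5040*8=40320
add edi, 1 → edi=8+1=9
cmp edi, 9  (cmp 9,9)
jl L2: not taken
halt.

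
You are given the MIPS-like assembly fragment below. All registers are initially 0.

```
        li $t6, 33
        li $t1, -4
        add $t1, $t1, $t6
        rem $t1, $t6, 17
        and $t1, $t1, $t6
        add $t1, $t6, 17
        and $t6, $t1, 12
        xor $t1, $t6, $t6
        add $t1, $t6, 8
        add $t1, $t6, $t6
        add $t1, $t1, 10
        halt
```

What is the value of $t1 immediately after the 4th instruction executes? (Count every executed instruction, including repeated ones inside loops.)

16

$t6=33
$t1=-4
$t1=(-4)+33=29
$t1=33%17=16
After step 4: $t1 = 16.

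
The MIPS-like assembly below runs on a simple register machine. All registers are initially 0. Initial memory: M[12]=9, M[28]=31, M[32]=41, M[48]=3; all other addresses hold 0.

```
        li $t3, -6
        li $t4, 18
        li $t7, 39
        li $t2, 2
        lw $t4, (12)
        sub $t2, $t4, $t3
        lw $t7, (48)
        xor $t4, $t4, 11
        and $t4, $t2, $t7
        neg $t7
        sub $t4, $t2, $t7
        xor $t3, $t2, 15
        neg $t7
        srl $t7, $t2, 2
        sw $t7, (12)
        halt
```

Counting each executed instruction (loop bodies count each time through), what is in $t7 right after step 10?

after li $t3, -6: $t3=-6
after li $t4, 18: $t4=18
after li $t7, 39: $t7=39
after li $t2, 2: $t2=2
after lw $t4, (12): $t4=M[12]=9
after sub $t2, $t4, $t3: $t2=9-(-6)=15
after lw $t7, (48): $t7=M[48]=3
after xor $t4, $t4, 11: $t4=9^11=2
after and $t4, $t2, $t7: $t4=15&3=3
after neg $t7: $t7=-(3)=-3
After step 10: $t7 = -3.

-3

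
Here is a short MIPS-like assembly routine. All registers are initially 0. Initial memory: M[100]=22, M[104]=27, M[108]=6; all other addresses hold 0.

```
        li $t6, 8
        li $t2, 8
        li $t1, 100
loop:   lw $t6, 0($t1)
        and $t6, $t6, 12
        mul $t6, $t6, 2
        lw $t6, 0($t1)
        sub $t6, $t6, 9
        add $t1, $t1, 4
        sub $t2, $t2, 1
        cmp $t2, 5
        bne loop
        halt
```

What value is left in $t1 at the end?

112

after li $t6, 8: $t6=8
after li $t2, 8: $t2=8
after li $t1, 100: $t1=100
after lw $t6, 0($t1): $t6=M[100]=22
after and $t6, $t6, 12: $t6=22&12=4
after mul $t6, $t6, 2: $t6=4*2=8
after lw $t6, 0($t1): $t6=M[100]=22
after sub $t6, $t6, 9: $t6=22-9=13
after add $t1, $t1, 4: $t1=100+4=104
after sub $t2, $t2, 1: $t2=8-1=7
cmp $t2, 5  (cmp 7,5)
bne loop: taken
after lw $t6, 0($t1): $t6=M[104]=27
after and $t6, $t6, 12: $t6=27&12=8
after mul $t6, $t6, 2: $t6=8*2=16
after lw $t6, 0($t1): $t6=M[104]=27
after sub $t6, $t6, 9: $t6=27-9=18
after add $t1, $t1, 4: $t1=104+4=108
after sub $t2, $t2, 1: $t2=7-1=6
cmp $t2, 5  (cmp 6,5)
bne loop: taken
after lw $t6, 0($t1): $t6=M[108]=6
after and $t6, $t6, 12: $t6=6&12=4
after mul $t6, $t6, 2: $t6=4*2=8
after lw $t6, 0($t1): $t6=M[108]=6
after sub $t6, $t6, 9: $t6=6-9=-3
after add $t1, $t1, 4: $t1=108+4=112
after sub $t2, $t2, 1: $t2=6-1=5
cmp $t2, 5  (cmp 5,5)
bne loop: not taken
halt.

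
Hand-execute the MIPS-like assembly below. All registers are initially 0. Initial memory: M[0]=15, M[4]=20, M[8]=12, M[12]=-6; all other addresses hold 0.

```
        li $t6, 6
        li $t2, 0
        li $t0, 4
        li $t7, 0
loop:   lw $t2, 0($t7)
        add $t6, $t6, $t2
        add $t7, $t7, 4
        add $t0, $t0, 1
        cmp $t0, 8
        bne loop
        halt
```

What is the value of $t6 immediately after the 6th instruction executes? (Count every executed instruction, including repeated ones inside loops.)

after li $t6, 6: $t6=6
after li $t2, 0: $t2=0
after li $t0, 4: $t0=4
after li $t7, 0: $t7=0
after lw $t2, 0($t7): $t2=M[0]=15
after add $t6, $t6, $t2: $t6=6+15=21
After step 6: $t6 = 21.

21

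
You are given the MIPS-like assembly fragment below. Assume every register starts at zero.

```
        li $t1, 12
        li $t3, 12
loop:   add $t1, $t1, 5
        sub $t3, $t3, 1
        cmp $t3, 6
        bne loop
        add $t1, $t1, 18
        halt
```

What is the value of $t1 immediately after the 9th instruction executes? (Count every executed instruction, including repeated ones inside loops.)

after li $t1, 12: $t1=12
after li $t3, 12: $t3=12
after add $t1, $t1, 5: $t1=12+5=17
after sub $t3, $t3, 1: $t3=12-1=11
cmp $t3, 6  (cmp 11,6)
bne loop: taken
after add $t1, $t1, 5: $t1=17+5=22
after sub $t3, $t3, 1: $t3=11-1=10
cmp $t3, 6  (cmp 10,6)
After step 9: $t1 = 22.

22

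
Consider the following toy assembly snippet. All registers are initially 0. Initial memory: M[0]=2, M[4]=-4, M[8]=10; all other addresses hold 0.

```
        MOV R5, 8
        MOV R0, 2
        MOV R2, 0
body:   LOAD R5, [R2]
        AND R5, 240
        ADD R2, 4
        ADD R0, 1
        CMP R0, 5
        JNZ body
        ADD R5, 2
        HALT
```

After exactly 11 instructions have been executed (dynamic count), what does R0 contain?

3

MOV R5, 8 → R5=8
MOV R0, 2 → R0=2
MOV R2, 0 → R2=0
LOAD R5, [R2] → R5=M[0]=2
AND R5, 240 → R5=2&240=0
ADD R2, 4 → R2=0+4=4
ADD R0, 1 → R0=2+1=3
CMP R0, 5  (cmp 3,5)
JNZ body: taken
LOAD R5, [R2] → R5=M[4]=-4
AND R5, 240 → R5=(-4)&240=240
After step 11: R0 = 3.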